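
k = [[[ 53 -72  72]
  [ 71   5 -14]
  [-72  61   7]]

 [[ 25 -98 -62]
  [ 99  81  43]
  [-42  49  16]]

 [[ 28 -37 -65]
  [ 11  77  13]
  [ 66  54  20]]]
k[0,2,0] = -72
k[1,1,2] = 43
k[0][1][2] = -14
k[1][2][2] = 16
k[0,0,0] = 53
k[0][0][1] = -72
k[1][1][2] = 43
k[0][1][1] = 5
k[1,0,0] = 25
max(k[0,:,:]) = 72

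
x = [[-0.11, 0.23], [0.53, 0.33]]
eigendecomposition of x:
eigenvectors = [[-0.77, -0.34], [0.64, -0.94]]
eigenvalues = [-0.3, 0.52]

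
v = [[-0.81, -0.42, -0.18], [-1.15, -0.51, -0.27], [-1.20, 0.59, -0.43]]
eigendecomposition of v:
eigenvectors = [[-0.58,-0.28,-0.19], [-0.78,0.12,-0.18], [-0.23,0.95,0.96]]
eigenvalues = [-1.45, -0.01, -0.3]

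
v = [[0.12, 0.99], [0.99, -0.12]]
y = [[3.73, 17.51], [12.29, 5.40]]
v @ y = [[12.61, 7.45], [2.22, 16.69]]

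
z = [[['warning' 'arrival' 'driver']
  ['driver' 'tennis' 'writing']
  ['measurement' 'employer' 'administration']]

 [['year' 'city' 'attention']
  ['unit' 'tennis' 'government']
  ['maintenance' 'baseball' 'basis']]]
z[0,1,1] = 'tennis'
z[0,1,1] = 'tennis'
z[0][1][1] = 'tennis'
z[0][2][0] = 'measurement'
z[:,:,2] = [['driver', 'writing', 'administration'], ['attention', 'government', 'basis']]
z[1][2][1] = 'baseball'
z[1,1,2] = 'government'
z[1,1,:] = ['unit', 'tennis', 'government']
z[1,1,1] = 'tennis'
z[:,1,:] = [['driver', 'tennis', 'writing'], ['unit', 'tennis', 'government']]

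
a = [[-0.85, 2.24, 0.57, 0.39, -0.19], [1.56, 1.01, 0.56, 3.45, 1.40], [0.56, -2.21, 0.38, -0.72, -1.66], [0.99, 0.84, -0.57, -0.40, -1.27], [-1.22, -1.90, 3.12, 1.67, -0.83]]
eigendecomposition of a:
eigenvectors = [[(0.37+0j), 0.06+0.12j, (0.06-0.12j), (-0.73+0j), 0.48+0.00j], [(0.63+0j), (-0.2+0.26j), (-0.2-0.26j), 0.47+0.00j, (0.14+0j)], [-0.28+0.00j, (-0.22-0.41j), (-0.22+0.41j), (0.25+0j), 0.63+0.00j], [(0.45+0j), (0.15-0.3j), 0.15+0.30j, (-0.03+0j), -0.50+0.00j], [-0.44+0.00j, -0.74+0.00j, -0.74-0.00j, -0.42+0.00j, (0.34+0j)]]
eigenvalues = [(3.18+0j), (-0.65+3.3j), (-0.65-3.3j), (-2.57+0j), (-0+0j)]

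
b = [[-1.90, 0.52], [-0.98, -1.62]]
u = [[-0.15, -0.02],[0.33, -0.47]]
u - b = [[1.75, -0.54], [1.31, 1.15]]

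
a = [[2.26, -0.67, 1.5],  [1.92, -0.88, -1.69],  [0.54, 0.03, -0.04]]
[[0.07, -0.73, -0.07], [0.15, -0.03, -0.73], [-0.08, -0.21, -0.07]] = a@[[-0.12, -0.37, -0.13], [-0.47, -0.49, 0.14], [0.02, -0.15, 0.21]]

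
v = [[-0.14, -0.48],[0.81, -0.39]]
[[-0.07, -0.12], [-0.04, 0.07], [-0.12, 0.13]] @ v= [[-0.09, 0.08], [0.06, -0.01], [0.12, 0.01]]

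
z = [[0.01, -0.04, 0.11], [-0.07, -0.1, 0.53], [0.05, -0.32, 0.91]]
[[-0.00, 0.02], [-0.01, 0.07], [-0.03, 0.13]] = z@[[-0.11, 0.11], [-0.04, 0.13], [-0.04, 0.18]]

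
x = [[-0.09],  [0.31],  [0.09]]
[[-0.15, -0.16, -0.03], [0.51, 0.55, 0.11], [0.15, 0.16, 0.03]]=x@[[1.64,1.77,0.37]]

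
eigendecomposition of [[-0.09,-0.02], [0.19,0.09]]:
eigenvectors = [[-0.63,0.13],[0.77,-0.99]]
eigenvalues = [-0.07, 0.07]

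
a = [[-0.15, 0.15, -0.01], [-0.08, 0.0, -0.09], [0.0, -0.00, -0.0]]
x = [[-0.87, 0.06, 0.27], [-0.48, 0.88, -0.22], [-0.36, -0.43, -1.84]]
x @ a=[[0.13, -0.13, 0.0], [0.00, -0.07, -0.07], [0.09, -0.05, 0.04]]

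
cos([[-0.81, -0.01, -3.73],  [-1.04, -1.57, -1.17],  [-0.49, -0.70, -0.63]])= [[0.44, -0.58, -1.23], [-0.69, 0.25, -1.44], [-0.32, -0.35, 0.32]]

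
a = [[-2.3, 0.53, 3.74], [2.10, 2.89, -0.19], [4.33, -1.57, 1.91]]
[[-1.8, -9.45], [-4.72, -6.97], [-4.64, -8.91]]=a @ [[-1.0, -1.30],  [-0.97, -1.67],  [-0.96, -3.09]]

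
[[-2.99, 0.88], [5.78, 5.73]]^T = [[-2.99, 5.78], [0.88, 5.73]]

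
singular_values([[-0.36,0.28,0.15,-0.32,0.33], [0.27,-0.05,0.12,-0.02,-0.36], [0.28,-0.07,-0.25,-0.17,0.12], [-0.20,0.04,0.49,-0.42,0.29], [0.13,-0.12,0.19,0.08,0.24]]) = [0.98, 0.49, 0.44, 0.35, 0.1]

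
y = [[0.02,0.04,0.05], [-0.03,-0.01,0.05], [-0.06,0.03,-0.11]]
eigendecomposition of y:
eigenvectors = [[(-0.7+0j), -0.70-0.00j, -0.18+0.00j], [-0.05-0.62j, (-0.05+0.62j), (-0.47+0j)], [(0.23-0.26j), 0.23+0.26j, (0.86+0j)]]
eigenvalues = [(0.01+0.05j), (0.01-0.05j), (-0.11+0j)]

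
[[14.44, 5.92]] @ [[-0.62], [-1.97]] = [[-20.62]]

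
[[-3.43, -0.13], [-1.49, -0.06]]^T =[[-3.43,-1.49], [-0.13,-0.06]]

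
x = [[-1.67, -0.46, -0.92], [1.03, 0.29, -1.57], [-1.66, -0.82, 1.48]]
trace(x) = 0.10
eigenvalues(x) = [2.37, -2.01, -0.27]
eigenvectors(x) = [[-0.10, -0.91, -0.36], [-0.63, 0.13, 0.93], [0.77, -0.40, 0.09]]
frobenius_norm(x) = 3.62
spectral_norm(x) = 3.08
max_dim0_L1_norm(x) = 4.36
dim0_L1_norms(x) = [4.36, 1.57, 3.97]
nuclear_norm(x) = 5.18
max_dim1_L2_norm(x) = 2.37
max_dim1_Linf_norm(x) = 1.67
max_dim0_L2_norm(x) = 2.57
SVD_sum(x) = [[-0.67, -0.26, 0.51], [1.35, 0.53, -1.02], [-1.79, -0.71, 1.36]] + [[-0.99,  -0.24,  -1.43], [-0.37,  -0.09,  -0.54], [0.09,  0.02,  0.13]] + [[-0.02, 0.05, 0.0], [0.05, -0.15, -0.01], [0.05, -0.13, -0.01]]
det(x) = 1.27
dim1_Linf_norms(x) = [1.67, 1.57, 1.66]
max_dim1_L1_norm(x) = 3.96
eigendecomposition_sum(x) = [[0.12, 0.07, -0.25], [0.72, 0.43, -1.5], [-0.88, -0.52, 1.83]] + [[-1.77, -0.62, -0.75], [0.26, 0.09, 0.11], [-0.78, -0.27, -0.33]] + [[-0.02, 0.09, 0.07], [0.05, -0.23, -0.18], [0.0, -0.02, -0.02]]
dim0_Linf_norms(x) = [1.67, 0.82, 1.57]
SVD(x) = [[-0.28, -0.93, -0.22], [0.58, -0.35, 0.74], [-0.77, 0.08, 0.64]] @ diag([3.081076246288843, 1.879924424956761, 0.21921067721633006]) @ [[0.76, 0.30, -0.58], [0.56, 0.14, 0.81], [0.32, -0.94, -0.06]]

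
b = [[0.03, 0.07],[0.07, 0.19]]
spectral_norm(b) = 0.22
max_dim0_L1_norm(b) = 0.26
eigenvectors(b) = [[-0.94, -0.35], [0.35, -0.94]]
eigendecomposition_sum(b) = [[0.00, -0.00], [-0.00, 0.0]] + [[0.03, 0.07], [0.07, 0.19]]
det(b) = 0.00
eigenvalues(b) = [0.0, 0.22]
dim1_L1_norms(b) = [0.1, 0.26]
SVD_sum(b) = [[0.03, 0.07], [0.07, 0.19]] + [[0.00,-0.00], [-0.00,0.00]]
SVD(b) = [[-0.35, -0.94], [-0.94, 0.35]] @ diag([0.21630145812734652, 0.003698541872653494]) @ [[-0.35, -0.94], [-0.94, 0.35]]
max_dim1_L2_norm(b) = 0.2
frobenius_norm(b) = 0.22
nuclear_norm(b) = 0.22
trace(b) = 0.22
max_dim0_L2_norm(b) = 0.2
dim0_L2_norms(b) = [0.08, 0.2]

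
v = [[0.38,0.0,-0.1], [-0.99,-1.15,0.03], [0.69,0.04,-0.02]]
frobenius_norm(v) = 1.71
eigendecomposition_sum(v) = [[0.00-0.00j, -0j, -0j], [-0.73+0.00j, -1.15+0.00j, -0.03+0.00j], [0.02-0.00j, 0.04-0.00j, -0j]] + [[(0.19-0.03j), -0.00+0.00j, (-0.05+0.06j)], [(-0.13+0.03j), 0.00-0.00j, 0.03-0.04j], [0.33-0.36j, 0.01j, (-0.01+0.19j)]] + [[(0.19+0.03j),-0.00-0.00j,-0.05-0.06j], [(-0.13-0.03j),0j,0.03+0.04j], [(0.33+0.36j),-0.01j,-0.01-0.19j]]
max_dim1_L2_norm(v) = 1.52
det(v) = -0.07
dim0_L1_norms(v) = [2.06, 1.19, 0.15]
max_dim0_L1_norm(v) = 2.06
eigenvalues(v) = [(-1.15+0j), (0.18+0.16j), (0.18-0.16j)]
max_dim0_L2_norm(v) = 1.27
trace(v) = -0.79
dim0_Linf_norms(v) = [0.99, 1.15, 0.1]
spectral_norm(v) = 1.62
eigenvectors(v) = [[0.00+0.00j, (0.27+0.22j), (0.27-0.22j)], [(-1+0j), -0.20-0.14j, (-0.2+0.14j)], [(0.03+0j), 0.90+0.00j, 0.90-0.00j]]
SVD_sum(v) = [[0.21, 0.19, -0.01], [-1.12, -1.00, 0.05], [0.41, 0.36, -0.02]] + [[0.17, -0.19, -0.03], [0.13, -0.15, -0.02], [0.28, -0.32, -0.04]] + [[-0.01,0.0,-0.07], [0.0,-0.0,0.0], [0.0,-0.0,0.04]]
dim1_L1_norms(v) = [0.48, 2.17, 0.75]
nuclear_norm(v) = 2.24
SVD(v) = [[-0.18,-0.48,-0.86], [0.93,-0.38,0.02], [-0.33,-0.79,0.51]] @ diag([1.624600203450324, 0.5392652982871918, 0.07659710838139486]) @ [[-0.75, -0.66, 0.03], [-0.66, 0.75, 0.10], [0.09, -0.05, 0.99]]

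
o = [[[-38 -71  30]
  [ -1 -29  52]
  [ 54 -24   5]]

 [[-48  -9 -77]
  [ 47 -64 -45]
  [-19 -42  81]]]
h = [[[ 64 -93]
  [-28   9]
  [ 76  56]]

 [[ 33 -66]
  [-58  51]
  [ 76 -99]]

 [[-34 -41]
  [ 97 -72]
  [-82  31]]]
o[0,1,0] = -1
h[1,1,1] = 51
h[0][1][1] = 9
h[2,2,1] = 31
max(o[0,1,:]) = 52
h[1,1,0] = -58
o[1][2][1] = -42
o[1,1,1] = -64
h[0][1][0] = -28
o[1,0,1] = -9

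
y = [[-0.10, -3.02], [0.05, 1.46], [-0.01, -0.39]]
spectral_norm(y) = 3.38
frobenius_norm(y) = 3.38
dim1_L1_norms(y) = [3.12, 1.51, 0.4]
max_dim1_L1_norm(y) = 3.12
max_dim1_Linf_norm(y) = 3.02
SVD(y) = [[-0.89,  -0.1], [0.43,  -0.45], [-0.12,  -0.89]] @ diag([3.378859115753301, 0.003328046095786316]) @ [[0.03,1.0], [-1.0,0.03]]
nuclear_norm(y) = 3.38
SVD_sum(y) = [[-0.1, -3.02], [0.05, 1.46], [-0.01, -0.39]] + [[0.0, -0.0], [0.00, -0.00], [0.00, -0.00]]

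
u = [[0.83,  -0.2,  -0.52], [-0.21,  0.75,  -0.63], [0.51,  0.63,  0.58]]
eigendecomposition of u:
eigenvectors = [[(-0.77+0j), 0.45j, -0.45j], [(0.63+0j), (-0+0.55j), (-0-0.55j)], [0.01+0.00j, 0.71+0.00j, (0.71-0j)]]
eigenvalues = [(1+0j), (0.58+0.81j), (0.58-0.81j)]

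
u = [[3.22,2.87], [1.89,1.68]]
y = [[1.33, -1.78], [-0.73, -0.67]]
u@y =[[2.19, -7.65], [1.29, -4.49]]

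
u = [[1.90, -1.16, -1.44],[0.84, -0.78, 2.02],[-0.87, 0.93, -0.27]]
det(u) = -1.541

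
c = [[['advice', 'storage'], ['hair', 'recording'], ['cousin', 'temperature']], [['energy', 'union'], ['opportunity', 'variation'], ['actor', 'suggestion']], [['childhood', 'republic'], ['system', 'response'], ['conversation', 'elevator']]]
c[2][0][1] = 'republic'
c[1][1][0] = 'opportunity'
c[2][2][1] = 'elevator'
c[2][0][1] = 'republic'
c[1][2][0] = 'actor'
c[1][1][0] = 'opportunity'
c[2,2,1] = 'elevator'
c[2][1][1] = 'response'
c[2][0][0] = 'childhood'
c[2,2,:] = ['conversation', 'elevator']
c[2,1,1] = 'response'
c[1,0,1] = 'union'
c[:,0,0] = ['advice', 'energy', 'childhood']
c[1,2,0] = 'actor'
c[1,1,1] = 'variation'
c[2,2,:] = ['conversation', 'elevator']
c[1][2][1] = 'suggestion'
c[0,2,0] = 'cousin'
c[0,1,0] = 'hair'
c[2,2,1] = 'elevator'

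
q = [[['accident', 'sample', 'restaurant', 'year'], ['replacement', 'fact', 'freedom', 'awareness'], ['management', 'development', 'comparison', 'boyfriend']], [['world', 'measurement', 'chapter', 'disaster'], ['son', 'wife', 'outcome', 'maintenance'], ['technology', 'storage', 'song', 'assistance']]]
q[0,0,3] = 'year'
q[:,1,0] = ['replacement', 'son']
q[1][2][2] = 'song'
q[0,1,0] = 'replacement'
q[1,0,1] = 'measurement'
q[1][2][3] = 'assistance'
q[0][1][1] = 'fact'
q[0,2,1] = 'development'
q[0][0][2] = 'restaurant'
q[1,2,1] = 'storage'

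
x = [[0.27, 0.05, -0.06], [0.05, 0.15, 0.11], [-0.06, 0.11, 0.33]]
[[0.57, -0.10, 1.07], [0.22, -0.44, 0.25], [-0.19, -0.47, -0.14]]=x @ [[1.66, -0.06, 4.01], [1.48, -2.46, 0.12], [-0.78, -0.63, 0.26]]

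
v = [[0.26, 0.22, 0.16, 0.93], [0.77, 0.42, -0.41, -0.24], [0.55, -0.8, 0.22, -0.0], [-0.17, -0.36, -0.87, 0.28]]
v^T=[[0.26, 0.77, 0.55, -0.17], [0.22, 0.42, -0.8, -0.36], [0.16, -0.41, 0.22, -0.87], [0.93, -0.24, -0.0, 0.28]]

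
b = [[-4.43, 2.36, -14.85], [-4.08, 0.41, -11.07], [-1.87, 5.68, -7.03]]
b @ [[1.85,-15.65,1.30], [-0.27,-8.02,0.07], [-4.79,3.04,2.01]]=[[62.3,  5.26,  -35.44], [45.37,  26.91,  -27.53], [28.68,  -37.66,  -16.16]]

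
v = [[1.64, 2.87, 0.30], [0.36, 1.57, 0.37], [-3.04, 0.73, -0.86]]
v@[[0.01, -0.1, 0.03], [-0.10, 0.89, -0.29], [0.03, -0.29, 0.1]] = [[-0.26,  2.3,  -0.75], [-0.14,  1.25,  -0.41], [-0.13,  1.2,  -0.39]]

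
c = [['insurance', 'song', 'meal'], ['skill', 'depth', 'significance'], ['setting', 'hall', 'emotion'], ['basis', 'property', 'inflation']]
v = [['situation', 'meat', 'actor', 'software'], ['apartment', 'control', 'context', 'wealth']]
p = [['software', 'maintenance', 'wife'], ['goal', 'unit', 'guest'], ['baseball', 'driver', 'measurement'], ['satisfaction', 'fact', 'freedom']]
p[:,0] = ['software', 'goal', 'baseball', 'satisfaction']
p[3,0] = 'satisfaction'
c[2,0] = 'setting'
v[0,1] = 'meat'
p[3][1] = 'fact'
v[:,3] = ['software', 'wealth']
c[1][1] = 'depth'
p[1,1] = 'unit'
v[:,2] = ['actor', 'context']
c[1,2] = 'significance'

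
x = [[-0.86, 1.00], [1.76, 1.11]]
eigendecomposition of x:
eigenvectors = [[-0.83, -0.35],[0.56, -0.94]]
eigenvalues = [-1.53, 1.78]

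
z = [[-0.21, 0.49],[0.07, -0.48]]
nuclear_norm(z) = 0.81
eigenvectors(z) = [[0.98,-0.8], [0.19,0.6]]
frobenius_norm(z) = 0.72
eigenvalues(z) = [-0.12, -0.57]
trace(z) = -0.69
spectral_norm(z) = 0.71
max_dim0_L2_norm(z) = 0.69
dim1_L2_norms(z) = [0.53, 0.49]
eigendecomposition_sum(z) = [[-0.09, -0.12], [-0.02, -0.02]] + [[-0.12, 0.61], [0.09, -0.46]]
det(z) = 0.07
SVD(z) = [[-0.74, 0.67], [0.67, 0.74]] @ diag([0.7147329813824786, 0.09304173968769675]) @ [[0.28, -0.96], [-0.96, -0.28]]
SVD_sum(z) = [[-0.15, 0.51], [0.14, -0.46]] + [[-0.06,  -0.02], [-0.07,  -0.02]]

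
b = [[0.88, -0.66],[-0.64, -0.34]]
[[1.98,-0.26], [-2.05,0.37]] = b@ [[2.81,-0.46], [0.75,-0.22]]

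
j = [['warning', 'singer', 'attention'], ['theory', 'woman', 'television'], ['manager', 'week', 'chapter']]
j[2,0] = 'manager'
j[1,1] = 'woman'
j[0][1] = 'singer'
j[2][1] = 'week'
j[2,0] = 'manager'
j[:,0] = ['warning', 'theory', 'manager']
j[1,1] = 'woman'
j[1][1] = 'woman'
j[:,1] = ['singer', 'woman', 'week']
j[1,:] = ['theory', 'woman', 'television']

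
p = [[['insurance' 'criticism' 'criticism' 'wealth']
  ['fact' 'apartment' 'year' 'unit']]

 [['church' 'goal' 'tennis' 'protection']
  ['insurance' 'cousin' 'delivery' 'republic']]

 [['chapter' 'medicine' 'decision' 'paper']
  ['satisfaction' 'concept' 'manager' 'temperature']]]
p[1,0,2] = 'tennis'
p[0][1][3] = 'unit'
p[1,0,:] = ['church', 'goal', 'tennis', 'protection']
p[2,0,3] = 'paper'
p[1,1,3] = 'republic'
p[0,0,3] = 'wealth'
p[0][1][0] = 'fact'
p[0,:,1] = ['criticism', 'apartment']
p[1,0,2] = 'tennis'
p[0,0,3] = 'wealth'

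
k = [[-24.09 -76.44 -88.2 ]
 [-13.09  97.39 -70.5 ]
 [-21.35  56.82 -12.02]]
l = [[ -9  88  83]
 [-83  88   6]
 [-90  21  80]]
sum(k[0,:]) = -188.73000000000002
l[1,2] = 6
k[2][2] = -12.02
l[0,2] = 83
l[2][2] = 80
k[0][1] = -76.44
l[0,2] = 83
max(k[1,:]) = 97.39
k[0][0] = -24.09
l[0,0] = -9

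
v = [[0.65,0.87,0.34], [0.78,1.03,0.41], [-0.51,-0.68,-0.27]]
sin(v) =[[0.45,0.61,0.24],[0.54,0.72,0.29],[-0.36,-0.47,-0.19]]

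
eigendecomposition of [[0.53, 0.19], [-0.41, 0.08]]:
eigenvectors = [[-0.45-0.33j, -0.45+0.33j], [(0.83+0j), 0.83-0.00j]]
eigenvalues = [(0.31+0.17j), (0.31-0.17j)]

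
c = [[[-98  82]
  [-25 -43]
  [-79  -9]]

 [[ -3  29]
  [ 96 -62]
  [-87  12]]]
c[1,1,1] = -62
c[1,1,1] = -62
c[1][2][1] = 12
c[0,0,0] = -98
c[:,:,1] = [[82, -43, -9], [29, -62, 12]]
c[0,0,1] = 82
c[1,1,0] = 96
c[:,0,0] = [-98, -3]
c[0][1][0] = -25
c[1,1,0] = 96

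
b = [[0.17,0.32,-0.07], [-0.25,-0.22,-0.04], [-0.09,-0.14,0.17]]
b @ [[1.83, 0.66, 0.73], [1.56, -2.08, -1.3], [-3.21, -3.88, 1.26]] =[[1.04, -0.28, -0.38], [-0.67, 0.45, 0.05], [-0.93, -0.43, 0.33]]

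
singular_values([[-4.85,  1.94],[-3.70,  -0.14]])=[6.28, 1.25]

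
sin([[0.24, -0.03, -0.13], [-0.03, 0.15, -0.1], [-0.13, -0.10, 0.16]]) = [[0.24, -0.03, -0.13],[-0.03, 0.15, -0.1],[-0.13, -0.10, 0.16]]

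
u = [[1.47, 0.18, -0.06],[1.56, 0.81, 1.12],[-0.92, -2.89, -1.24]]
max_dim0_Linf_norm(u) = 2.89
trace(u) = 1.04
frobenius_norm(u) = 4.16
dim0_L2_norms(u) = [2.33, 3.01, 1.67]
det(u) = 3.67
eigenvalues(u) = [(1.64+0j), (-0.3+1.47j), (-0.3-1.47j)]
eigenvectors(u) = [[-0.67+0.00j, -0.01-0.06j, -0.01+0.06j], [(-0.41+0j), (0.28+0.45j), 0.28-0.45j], [0.62+0.00j, -0.85+0.00j, -0.85-0.00j]]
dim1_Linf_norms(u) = [1.47, 1.56, 2.89]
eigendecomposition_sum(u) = [[1.56-0.00j,(0.19+0j),(0.04-0j)], [0.96-0.00j,0.12+0.00j,0.03-0.00j], [(-1.46+0j),(-0.18+0j),-0.04+0.00j]] + [[-0.04+0.03j,(-0.01-0.09j),-0.05-0.03j],[0.30-0.39j,0.35+0.78j,0.55+0.10j],[0.27+0.74j,-1.36-0.19j,(-0.6+0.66j)]] + [[-0.04-0.03j, (-0.01+0.09j), -0.05+0.03j], [(0.3+0.39j), (0.35-0.78j), 0.55-0.10j], [(0.27-0.74j), -1.36+0.19j, (-0.6-0.66j)]]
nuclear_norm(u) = 6.01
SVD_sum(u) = [[0.42, 0.64, 0.35], [0.92, 1.41, 0.78], [-1.57, -2.41, -1.33]] + [[0.98,-0.61,-0.05], [0.72,-0.45,-0.04], [0.68,-0.42,-0.03]] + [[0.08, 0.15, -0.36], [-0.08, -0.16, 0.38], [-0.03, -0.05, 0.12]]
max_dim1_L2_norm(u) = 3.28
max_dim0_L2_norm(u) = 3.01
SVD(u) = [[-0.22, 0.7, -0.67], [-0.49, 0.52, 0.7], [0.84, 0.49, 0.23]] @ diag([3.7731336574883296, 1.6397126036817777, 0.5932157955212182]) @ [[-0.5, -0.76, -0.42],[0.85, -0.53, -0.04],[-0.19, -0.38, 0.91]]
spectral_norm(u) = 3.77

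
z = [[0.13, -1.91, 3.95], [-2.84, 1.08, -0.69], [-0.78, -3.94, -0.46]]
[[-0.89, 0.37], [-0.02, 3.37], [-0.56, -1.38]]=z @ [[0.10, -1.08], [0.14, 0.52], [-0.16, 0.38]]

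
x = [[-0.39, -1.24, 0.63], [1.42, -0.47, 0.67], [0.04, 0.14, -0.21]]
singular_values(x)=[1.72, 1.37, 0.11]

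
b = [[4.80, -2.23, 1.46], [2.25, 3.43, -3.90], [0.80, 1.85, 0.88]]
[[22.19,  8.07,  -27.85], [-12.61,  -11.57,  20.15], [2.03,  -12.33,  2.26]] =b@[[2.81, -0.27, -2.92], [-1.71, -5.56, 4.05], [3.35, -2.08, -3.29]]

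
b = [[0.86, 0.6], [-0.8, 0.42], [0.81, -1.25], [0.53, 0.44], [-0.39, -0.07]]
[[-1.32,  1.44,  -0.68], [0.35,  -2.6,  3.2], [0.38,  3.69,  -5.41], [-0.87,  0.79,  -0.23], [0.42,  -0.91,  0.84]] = b @ [[-0.91, 2.57, -2.62], [-0.89, -1.29, 2.63]]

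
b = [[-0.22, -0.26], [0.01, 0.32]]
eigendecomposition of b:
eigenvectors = [[-1.0, 0.44], [0.02, -0.9]]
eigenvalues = [-0.22, 0.32]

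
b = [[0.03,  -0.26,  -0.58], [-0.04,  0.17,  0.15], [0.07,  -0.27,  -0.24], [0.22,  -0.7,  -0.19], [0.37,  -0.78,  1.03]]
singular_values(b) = [1.41, 0.99, 0.0]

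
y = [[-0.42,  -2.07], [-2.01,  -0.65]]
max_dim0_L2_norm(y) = 2.17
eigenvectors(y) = [[0.73, 0.69], [-0.68, 0.72]]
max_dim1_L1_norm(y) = 2.66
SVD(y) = [[-0.71, -0.71],  [-0.71, 0.71]] @ diag([2.5790793117844206, 1.507398389121336]) @ [[0.67, 0.75], [-0.75, 0.67]]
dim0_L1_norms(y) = [2.43, 2.72]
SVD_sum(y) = [[-1.21, -1.36], [-1.22, -1.36]] + [[0.79, -0.71],[-0.79, 0.71]]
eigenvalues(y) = [1.51, -2.58]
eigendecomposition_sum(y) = [[0.8,-0.76], [-0.74,0.71]] + [[-1.22,-1.31],[-1.27,-1.36]]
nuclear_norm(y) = 4.09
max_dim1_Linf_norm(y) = 2.07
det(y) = -3.89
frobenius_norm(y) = 2.99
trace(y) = -1.07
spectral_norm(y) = 2.58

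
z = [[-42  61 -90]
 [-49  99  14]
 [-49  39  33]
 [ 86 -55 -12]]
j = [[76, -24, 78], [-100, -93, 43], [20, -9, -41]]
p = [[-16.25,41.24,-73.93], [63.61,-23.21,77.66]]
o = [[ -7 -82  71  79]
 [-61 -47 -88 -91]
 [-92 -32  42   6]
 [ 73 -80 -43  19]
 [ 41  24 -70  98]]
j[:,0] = [76, -100, 20]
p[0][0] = -16.25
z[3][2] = -12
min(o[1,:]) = -91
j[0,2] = 78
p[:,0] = [-16.25, 63.61]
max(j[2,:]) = 20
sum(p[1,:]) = 118.06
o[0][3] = 79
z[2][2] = 33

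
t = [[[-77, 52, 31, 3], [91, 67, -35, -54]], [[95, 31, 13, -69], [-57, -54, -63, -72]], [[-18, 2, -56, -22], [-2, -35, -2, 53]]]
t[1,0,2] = 13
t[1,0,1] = 31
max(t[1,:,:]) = 95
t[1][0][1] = 31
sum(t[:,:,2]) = -112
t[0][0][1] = 52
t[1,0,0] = 95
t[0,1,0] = 91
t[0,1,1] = 67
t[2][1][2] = -2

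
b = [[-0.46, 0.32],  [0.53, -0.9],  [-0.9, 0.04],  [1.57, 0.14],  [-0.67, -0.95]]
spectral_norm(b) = 2.06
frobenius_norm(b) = 2.46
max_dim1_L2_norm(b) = 1.58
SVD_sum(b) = [[-0.43, -0.04], [0.45, 0.04], [-0.89, -0.07], [1.57, 0.13], [-0.74, -0.06]] + [[-0.03, 0.36], [0.08, -0.94], [-0.01, 0.11], [-0.00, 0.01], [0.07, -0.89]]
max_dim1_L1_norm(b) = 1.71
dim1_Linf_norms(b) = [0.46, 0.9, 0.9, 1.57, 0.95]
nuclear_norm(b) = 3.41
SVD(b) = [[-0.21, 0.26], [0.22, -0.70], [-0.43, 0.08], [0.77, 0.01], [-0.36, -0.66]] @ diag([2.057267141639194, 1.3490929945454835]) @ [[1.0, 0.08], [-0.08, 1.00]]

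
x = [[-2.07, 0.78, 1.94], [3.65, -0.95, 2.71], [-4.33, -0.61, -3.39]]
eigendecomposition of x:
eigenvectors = [[(-0.22-0.25j), -0.22+0.25j, -0.02+0.00j], [-0.68+0.00j, -0.68-0.00j, (0.93+0j)], [(0.6-0.26j), 0.60+0.26j, -0.37+0.00j]]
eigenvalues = [(-2.14+2.39j), (-2.14-2.39j), (-2.12+0j)]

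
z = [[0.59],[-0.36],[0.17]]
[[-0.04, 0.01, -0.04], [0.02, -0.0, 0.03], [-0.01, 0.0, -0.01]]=z@ [[-0.06,0.01,-0.07]]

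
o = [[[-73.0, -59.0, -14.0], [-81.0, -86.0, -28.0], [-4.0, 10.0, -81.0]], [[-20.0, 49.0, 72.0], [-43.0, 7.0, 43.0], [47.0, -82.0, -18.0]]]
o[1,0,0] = -20.0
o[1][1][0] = -43.0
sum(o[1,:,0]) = -16.0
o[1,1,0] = -43.0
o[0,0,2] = -14.0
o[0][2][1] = 10.0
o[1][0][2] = 72.0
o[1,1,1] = 7.0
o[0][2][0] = -4.0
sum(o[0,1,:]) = -195.0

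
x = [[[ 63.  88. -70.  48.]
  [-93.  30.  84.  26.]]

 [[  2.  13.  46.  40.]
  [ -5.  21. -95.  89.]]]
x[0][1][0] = -93.0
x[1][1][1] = 21.0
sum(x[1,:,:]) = 111.0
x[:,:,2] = [[-70.0, 84.0], [46.0, -95.0]]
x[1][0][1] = 13.0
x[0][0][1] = 88.0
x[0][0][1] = 88.0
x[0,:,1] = [88.0, 30.0]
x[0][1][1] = 30.0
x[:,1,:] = [[-93.0, 30.0, 84.0, 26.0], [-5.0, 21.0, -95.0, 89.0]]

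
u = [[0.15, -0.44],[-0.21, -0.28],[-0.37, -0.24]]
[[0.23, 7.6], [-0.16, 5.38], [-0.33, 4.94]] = u@[[1.01, -1.77],[-0.17, -17.87]]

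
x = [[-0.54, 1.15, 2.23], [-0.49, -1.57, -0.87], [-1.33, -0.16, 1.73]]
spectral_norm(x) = 3.38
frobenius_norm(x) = 3.85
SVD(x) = [[-0.76, 0.11, -0.64],[0.37, -0.74, -0.56],[-0.54, -0.66, 0.52]] @ diag([3.377651302251918, 1.8486356795946564, 0.10157659437846735]) @ [[0.28, -0.41, -0.87], [0.64, 0.75, -0.14], [-0.71, 0.52, -0.47]]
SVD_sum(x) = [[-0.71, 1.04, 2.23], [0.35, -0.51, -1.1], [-0.50, 0.73, 1.58]] + [[0.13, 0.15, -0.03],[-0.88, -1.03, 0.20],[-0.79, -0.92, 0.18]] + [[0.05,-0.03,0.03], [0.04,-0.03,0.03], [-0.04,0.03,-0.02]]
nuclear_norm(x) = 5.33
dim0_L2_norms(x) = [1.52, 1.95, 2.95]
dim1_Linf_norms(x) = [2.23, 1.57, 1.73]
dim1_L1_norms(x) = [3.92, 2.93, 3.22]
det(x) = -0.63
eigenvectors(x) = [[0.75+0.00j, 0.75-0.00j, 0.65+0.00j], [-0.40+0.07j, (-0.4-0.07j), -0.70+0.00j], [(0.45+0.27j), (0.45-0.27j), (0.3+0j)]]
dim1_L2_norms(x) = [2.57, 1.86, 2.19]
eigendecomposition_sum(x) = [[-0.75+1.24j, (-0.13+0.93j), 1.30-0.50j], [(0.28-0.72j), -0.02-0.50j, (-0.64+0.39j)], [-0.89+0.47j, (-0.41+0.5j), 0.95+0.17j]] + [[(-0.75-1.24j), -0.13-0.93j, (1.3+0.5j)], [0.28+0.72j, -0.02+0.50j, (-0.64-0.39j)], [(-0.89-0.47j), (-0.41-0.5j), 0.95-0.17j]] + [[0.97-0.00j, (1.42-0j), (-0.38+0j)], [-1.05+0.00j, (-1.53+0j), (0.41-0j)], [(0.45-0j), 0.66-0.00j, (-0.18+0j)]]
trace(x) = -0.38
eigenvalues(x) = [(0.18+0.91j), (0.18-0.91j), (-0.74+0j)]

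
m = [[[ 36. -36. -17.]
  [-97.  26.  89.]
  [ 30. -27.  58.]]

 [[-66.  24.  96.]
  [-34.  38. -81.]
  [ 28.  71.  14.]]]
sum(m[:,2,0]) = 58.0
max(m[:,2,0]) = 30.0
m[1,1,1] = 38.0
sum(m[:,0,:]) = 37.0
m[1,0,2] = 96.0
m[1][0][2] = 96.0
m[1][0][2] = 96.0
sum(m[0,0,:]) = -17.0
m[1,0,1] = 24.0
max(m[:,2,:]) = 71.0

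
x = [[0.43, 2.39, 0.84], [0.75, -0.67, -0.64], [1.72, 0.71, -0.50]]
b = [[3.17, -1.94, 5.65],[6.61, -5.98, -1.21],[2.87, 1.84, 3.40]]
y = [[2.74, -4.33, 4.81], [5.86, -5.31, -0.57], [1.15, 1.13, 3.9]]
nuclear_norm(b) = 19.06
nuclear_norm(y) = 17.33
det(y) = 108.04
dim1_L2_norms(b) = [6.76, 9.0, 4.81]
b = y + x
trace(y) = 1.33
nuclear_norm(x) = 4.78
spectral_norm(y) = 9.71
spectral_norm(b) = 9.89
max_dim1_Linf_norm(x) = 2.39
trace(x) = -0.74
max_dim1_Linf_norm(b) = 6.61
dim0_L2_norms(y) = [6.57, 6.94, 6.22]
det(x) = 0.02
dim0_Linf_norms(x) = [1.72, 2.39, 0.84]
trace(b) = 0.59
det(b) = 158.63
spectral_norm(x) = 2.80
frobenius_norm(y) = 11.40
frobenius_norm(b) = 12.24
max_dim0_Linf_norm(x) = 2.39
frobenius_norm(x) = 3.43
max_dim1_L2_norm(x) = 2.57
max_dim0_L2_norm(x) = 2.58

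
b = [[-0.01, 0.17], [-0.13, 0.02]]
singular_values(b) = [0.18, 0.13]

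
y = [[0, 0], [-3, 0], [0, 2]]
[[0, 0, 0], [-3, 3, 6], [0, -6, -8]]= y@[[1, -1, -2], [0, -3, -4]]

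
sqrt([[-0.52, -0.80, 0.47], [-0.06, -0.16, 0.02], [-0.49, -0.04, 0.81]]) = [[(-0.19+0.56j), (0.18+1.3j), 0.41-0.23j], [0.00+0.09j, -0.00+0.25j, (-0.01-0.04j)], [(-0.44+0.22j), 0.42+0.49j, (0.97-0.09j)]]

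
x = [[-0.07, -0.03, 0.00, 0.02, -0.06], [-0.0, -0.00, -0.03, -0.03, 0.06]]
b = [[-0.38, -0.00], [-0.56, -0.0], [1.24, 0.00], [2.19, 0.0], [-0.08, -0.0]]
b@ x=[[0.03,0.01,0.0,-0.01,0.02], [0.04,0.02,0.0,-0.01,0.03], [-0.09,-0.04,0.00,0.02,-0.07], [-0.15,-0.07,0.0,0.04,-0.13], [0.01,0.0,0.0,-0.0,0.00]]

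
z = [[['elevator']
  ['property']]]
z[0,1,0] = 'property'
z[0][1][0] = 'property'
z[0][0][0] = 'elevator'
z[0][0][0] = 'elevator'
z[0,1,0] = 'property'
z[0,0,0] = 'elevator'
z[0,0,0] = 'elevator'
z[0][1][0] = 'property'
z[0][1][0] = 'property'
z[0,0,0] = 'elevator'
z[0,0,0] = 'elevator'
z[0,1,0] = 'property'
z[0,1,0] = 'property'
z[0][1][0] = 'property'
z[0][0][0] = 'elevator'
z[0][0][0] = 'elevator'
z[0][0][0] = 'elevator'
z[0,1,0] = 'property'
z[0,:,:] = [['elevator'], ['property']]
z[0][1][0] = 'property'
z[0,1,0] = 'property'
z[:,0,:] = [['elevator']]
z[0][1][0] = 'property'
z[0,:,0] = ['elevator', 'property']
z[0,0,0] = 'elevator'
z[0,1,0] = 'property'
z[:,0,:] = [['elevator']]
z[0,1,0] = 'property'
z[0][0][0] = 'elevator'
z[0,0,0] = 'elevator'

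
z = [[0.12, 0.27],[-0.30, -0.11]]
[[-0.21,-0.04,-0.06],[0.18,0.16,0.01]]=z@[[-0.38,  -0.58,  0.06],[-0.60,  0.12,  -0.26]]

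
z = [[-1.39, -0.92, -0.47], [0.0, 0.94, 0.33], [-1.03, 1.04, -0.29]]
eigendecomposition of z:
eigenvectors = [[0.77, -0.21, -0.35], [-0.08, -0.25, 0.66], [0.63, 0.95, 0.67]]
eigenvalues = [-1.68, -0.33, 1.27]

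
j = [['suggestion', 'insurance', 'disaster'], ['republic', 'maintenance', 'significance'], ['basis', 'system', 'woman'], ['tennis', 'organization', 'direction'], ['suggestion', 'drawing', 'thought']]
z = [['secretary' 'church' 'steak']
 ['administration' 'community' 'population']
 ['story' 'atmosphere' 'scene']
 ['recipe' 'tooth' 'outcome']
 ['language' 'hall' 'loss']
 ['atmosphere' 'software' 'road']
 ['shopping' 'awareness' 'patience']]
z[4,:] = ['language', 'hall', 'loss']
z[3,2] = 'outcome'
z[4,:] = ['language', 'hall', 'loss']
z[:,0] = ['secretary', 'administration', 'story', 'recipe', 'language', 'atmosphere', 'shopping']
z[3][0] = 'recipe'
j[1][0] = 'republic'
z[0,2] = 'steak'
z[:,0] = ['secretary', 'administration', 'story', 'recipe', 'language', 'atmosphere', 'shopping']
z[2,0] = 'story'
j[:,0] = ['suggestion', 'republic', 'basis', 'tennis', 'suggestion']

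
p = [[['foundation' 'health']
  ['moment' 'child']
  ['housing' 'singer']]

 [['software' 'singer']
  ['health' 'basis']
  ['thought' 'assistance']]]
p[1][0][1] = 'singer'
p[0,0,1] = 'health'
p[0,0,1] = 'health'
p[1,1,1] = 'basis'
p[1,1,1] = 'basis'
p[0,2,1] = 'singer'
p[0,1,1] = 'child'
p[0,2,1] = 'singer'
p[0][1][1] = 'child'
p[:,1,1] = ['child', 'basis']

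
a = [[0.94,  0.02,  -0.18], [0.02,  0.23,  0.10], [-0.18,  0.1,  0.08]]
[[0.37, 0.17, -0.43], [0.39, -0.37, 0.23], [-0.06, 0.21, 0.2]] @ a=[[0.43, 0.0, -0.08], [0.32, -0.05, -0.09], [-0.09, 0.07, 0.05]]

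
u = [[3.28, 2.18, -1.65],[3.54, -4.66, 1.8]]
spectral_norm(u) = 6.13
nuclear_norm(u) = 10.39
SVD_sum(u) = [[-0.26, 0.38, -0.15], [3.26, -4.8, 1.92]] + [[3.54, 1.80, -1.50],[0.28, 0.14, -0.12]]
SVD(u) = [[-0.08, 1.00], [1.0, 0.08]] @ diag([6.132379944177398, 4.256103408077726]) @ [[0.53, -0.79, 0.31], [0.83, 0.43, -0.35]]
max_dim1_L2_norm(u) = 6.12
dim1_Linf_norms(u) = [3.28, 4.66]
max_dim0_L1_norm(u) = 6.84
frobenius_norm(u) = 7.46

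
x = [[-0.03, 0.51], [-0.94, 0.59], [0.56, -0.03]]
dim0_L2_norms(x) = [1.09, 0.78]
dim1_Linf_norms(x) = [0.51, 0.94, 0.56]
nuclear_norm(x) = 1.75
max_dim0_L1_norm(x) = 1.53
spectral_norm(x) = 1.25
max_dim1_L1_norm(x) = 1.53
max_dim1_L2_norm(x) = 1.11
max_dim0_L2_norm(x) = 1.09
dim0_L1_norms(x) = [1.53, 1.13]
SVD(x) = [[-0.23, 0.84], [-0.89, 0.02], [0.39, 0.54]] @ diag([1.2490258775002725, 0.4971260980220952]) @ [[0.85, -0.53],[0.53, 0.85]]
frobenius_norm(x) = 1.34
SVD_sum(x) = [[-0.25, 0.15], [-0.94, 0.58], [0.42, -0.26]] + [[0.22,  0.36], [0.00,  0.01], [0.14,  0.23]]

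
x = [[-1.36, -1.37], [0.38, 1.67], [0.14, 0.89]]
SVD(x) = [[0.71, 0.71], [-0.63, 0.59], [-0.32, 0.39]] @ diag([2.621654228249273, 0.7735819979179382]) @ [[-0.47,-0.88], [-0.88,0.47]]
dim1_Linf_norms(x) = [1.37, 1.67, 0.89]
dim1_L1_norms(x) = [2.73, 2.05, 1.03]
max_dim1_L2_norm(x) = 1.93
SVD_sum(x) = [[-0.88,-1.63], [0.78,1.45], [0.40,0.75]] + [[-0.48, 0.26], [-0.40, 0.22], [-0.26, 0.14]]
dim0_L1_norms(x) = [1.88, 3.93]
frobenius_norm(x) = 2.73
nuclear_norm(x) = 3.40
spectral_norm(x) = 2.62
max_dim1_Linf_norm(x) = 1.67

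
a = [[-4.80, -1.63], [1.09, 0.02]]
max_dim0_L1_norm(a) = 5.89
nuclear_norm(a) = 5.50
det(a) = 1.68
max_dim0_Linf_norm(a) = 4.8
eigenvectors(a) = [[-0.97, 0.35], [0.24, -0.94]]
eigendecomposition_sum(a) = [[-4.84, -1.79], [1.19, 0.44]] + [[0.04, 0.16], [-0.10, -0.42]]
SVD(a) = [[-0.98, 0.20], [0.2, 0.98]] @ diag([5.174931859962636, 0.32477722325258496]) @ [[0.95, 0.31], [0.31, -0.95]]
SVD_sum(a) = [[-4.82, -1.57], [0.99, 0.32]] + [[0.02, -0.06], [0.1, -0.3]]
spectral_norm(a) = 5.17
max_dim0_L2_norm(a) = 4.92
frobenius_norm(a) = 5.19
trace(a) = -4.78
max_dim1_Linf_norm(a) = 4.8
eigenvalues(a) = [-4.4, -0.38]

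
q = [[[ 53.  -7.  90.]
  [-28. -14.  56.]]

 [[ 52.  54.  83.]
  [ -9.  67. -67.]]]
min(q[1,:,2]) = -67.0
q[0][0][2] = 90.0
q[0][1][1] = -14.0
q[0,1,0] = -28.0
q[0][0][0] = 53.0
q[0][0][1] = -7.0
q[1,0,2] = 83.0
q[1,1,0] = -9.0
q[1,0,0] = 52.0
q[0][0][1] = -7.0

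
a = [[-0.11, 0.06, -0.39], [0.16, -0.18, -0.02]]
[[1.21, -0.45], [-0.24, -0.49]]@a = [[-0.21,  0.15,  -0.46], [-0.05,  0.07,  0.10]]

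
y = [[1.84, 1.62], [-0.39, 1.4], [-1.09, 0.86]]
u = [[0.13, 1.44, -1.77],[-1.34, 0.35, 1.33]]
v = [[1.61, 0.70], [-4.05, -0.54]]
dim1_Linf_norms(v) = [1.61, 4.05]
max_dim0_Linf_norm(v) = 4.05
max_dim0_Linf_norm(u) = 1.77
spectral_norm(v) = 4.42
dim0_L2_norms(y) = [2.17, 2.31]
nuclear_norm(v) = 4.87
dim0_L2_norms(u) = [1.35, 1.48, 2.21]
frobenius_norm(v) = 4.45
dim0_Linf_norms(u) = [1.34, 1.44, 1.77]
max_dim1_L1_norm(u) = 3.34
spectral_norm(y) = 2.56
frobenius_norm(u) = 2.99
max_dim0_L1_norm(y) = 3.88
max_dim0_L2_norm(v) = 4.36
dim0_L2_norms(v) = [4.36, 0.88]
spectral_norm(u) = 2.57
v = u @ y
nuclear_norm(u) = 4.09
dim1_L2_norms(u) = [2.29, 1.92]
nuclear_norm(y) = 4.43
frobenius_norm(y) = 3.17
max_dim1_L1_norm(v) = 4.59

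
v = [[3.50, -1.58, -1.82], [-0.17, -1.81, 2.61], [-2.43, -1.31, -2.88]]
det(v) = 48.606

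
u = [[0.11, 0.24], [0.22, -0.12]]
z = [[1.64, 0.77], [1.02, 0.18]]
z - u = [[1.53, 0.53], [0.80, 0.3]]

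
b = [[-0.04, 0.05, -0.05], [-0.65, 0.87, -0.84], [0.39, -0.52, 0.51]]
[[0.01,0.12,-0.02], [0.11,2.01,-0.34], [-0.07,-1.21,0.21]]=b @ [[1.03, -1.14, -0.18], [0.07, 0.48, -0.23], [-0.86, -1.01, 0.31]]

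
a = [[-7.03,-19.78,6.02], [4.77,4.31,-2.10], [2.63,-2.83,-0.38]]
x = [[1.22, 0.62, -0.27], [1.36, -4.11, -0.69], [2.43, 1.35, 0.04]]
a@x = [[-20.85,85.06,15.79], [6.58,-17.59,-4.35], [-1.56,12.75,1.23]]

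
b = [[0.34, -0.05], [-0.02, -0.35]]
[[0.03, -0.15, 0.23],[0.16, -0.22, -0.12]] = b@[[0.03, -0.34, 0.73],  [-0.46, 0.65, 0.29]]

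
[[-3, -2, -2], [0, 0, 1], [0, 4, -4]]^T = [[-3, 0, 0], [-2, 0, 4], [-2, 1, -4]]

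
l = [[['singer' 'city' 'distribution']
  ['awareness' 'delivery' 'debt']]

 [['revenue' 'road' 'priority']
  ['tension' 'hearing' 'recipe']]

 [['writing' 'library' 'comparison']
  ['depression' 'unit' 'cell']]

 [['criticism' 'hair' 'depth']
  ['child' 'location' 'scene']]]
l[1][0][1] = 'road'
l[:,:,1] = [['city', 'delivery'], ['road', 'hearing'], ['library', 'unit'], ['hair', 'location']]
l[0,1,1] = 'delivery'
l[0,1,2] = 'debt'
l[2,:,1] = ['library', 'unit']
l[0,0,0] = 'singer'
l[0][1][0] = 'awareness'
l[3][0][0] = 'criticism'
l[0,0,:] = ['singer', 'city', 'distribution']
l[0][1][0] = 'awareness'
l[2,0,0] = 'writing'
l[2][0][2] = 'comparison'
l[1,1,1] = 'hearing'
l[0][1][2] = 'debt'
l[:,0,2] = ['distribution', 'priority', 'comparison', 'depth']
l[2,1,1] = 'unit'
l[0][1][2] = 'debt'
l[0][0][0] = 'singer'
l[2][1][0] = 'depression'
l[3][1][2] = 'scene'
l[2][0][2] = 'comparison'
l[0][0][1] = 'city'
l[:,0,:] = [['singer', 'city', 'distribution'], ['revenue', 'road', 'priority'], ['writing', 'library', 'comparison'], ['criticism', 'hair', 'depth']]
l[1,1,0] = 'tension'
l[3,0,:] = ['criticism', 'hair', 'depth']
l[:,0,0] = ['singer', 'revenue', 'writing', 'criticism']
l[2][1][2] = 'cell'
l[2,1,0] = 'depression'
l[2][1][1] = 'unit'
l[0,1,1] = 'delivery'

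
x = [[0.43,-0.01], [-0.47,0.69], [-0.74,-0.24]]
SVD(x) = [[-0.41, -0.18], [0.66, -0.74], [0.63, 0.65]] @ diag([1.0010444158148655, 0.6964984404619113]) @ [[-0.95, 0.31],[-0.31, -0.95]]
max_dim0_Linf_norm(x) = 0.74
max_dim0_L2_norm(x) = 0.98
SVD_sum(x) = [[0.39, -0.13], [-0.63, 0.20], [-0.6, 0.19]] + [[0.04, 0.12], [0.16, 0.49], [-0.14, -0.43]]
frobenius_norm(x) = 1.22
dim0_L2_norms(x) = [0.98, 0.73]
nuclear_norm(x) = 1.70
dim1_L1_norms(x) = [0.44, 1.16, 0.98]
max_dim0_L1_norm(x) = 1.64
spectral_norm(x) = 1.00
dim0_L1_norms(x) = [1.64, 0.94]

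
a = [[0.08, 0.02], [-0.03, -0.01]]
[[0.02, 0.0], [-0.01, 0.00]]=a@ [[-0.08, 0.45], [1.51, -1.67]]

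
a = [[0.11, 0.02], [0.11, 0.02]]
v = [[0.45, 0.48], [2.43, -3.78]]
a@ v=[[0.10, -0.02], [0.1, -0.02]]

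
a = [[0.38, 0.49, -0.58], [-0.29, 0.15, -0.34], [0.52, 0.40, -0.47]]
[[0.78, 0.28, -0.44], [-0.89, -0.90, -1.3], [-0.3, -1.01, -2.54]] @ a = [[-0.01, 0.25, -0.34], [-0.75, -1.09, 1.43], [-1.14, -1.31, 1.71]]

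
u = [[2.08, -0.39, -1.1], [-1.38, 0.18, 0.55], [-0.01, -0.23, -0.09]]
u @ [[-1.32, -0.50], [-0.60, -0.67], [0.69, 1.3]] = [[-3.27,  -2.21],[2.09,  1.28],[0.09,  0.04]]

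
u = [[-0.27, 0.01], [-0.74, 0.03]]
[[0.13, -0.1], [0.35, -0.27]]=u@[[-0.47, 0.36],[0.15, -0.12]]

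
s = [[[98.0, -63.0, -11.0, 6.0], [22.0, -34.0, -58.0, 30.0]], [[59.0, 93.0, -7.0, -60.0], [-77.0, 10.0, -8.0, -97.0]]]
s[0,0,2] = -11.0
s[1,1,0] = -77.0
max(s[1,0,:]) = 93.0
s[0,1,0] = 22.0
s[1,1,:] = [-77.0, 10.0, -8.0, -97.0]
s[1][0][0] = 59.0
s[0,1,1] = -34.0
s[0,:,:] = [[98.0, -63.0, -11.0, 6.0], [22.0, -34.0, -58.0, 30.0]]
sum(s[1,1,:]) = -172.0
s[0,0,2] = -11.0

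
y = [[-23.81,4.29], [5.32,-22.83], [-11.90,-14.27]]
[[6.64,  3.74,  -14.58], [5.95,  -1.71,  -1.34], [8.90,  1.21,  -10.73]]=y @[[-0.34, -0.15, 0.65],[-0.34, 0.04, 0.21]]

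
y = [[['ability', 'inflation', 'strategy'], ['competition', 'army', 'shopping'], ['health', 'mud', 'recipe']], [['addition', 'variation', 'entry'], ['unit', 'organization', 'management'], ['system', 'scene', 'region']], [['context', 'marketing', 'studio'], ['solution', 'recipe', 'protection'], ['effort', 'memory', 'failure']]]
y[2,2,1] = 'memory'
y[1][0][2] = 'entry'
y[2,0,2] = 'studio'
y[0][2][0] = 'health'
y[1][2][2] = 'region'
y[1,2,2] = 'region'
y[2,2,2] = 'failure'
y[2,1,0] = 'solution'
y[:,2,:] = [['health', 'mud', 'recipe'], ['system', 'scene', 'region'], ['effort', 'memory', 'failure']]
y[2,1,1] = 'recipe'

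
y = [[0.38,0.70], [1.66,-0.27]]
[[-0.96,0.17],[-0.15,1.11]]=y @ [[-0.29, 0.65], [-1.22, -0.11]]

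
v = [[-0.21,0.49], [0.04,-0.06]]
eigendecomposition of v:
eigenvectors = [[-0.99, -0.90],[0.17, -0.43]]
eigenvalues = [-0.29, 0.02]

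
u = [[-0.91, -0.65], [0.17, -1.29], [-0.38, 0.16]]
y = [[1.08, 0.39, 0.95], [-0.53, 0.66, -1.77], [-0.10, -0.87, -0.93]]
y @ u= [[-1.28, -1.05], [1.27, -0.79], [0.30, 1.04]]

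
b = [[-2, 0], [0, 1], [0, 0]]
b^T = [[-2, 0, 0], [0, 1, 0]]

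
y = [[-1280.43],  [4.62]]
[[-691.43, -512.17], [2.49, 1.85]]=y@[[0.54, 0.40]]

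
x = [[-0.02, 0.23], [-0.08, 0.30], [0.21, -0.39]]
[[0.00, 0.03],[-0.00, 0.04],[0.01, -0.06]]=x@ [[0.06,-0.05], [0.01,0.13]]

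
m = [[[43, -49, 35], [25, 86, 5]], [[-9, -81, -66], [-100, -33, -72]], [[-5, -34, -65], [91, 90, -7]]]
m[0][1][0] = 25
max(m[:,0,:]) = 43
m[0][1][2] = 5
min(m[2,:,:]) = -65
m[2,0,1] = -34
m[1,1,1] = -33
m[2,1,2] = -7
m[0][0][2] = 35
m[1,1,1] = -33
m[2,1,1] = 90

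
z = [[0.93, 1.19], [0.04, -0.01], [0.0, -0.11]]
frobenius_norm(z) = 1.51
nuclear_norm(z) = 1.59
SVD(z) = [[-1.0, -0.04], [-0.01, -0.49], [0.06, -0.87]] @ diag([1.5128795778671584, 0.07742985775841894]) @ [[-0.61, -0.79],  [-0.79, 0.61]]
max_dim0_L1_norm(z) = 1.31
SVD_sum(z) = [[0.93, 1.19], [0.01, 0.01], [-0.05, -0.07]] + [[0.0, -0.00], [0.03, -0.02], [0.05, -0.04]]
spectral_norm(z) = 1.51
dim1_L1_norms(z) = [2.12, 0.05, 0.11]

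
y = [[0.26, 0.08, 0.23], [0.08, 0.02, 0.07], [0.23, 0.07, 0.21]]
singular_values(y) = [0.49, 0.0, 0.0]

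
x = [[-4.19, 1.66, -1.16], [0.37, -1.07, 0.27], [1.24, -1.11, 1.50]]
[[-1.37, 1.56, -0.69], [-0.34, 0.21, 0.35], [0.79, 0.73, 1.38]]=x@[[0.39,-0.71,-0.15], [0.62,-0.21,-0.14], [0.66,0.92,0.94]]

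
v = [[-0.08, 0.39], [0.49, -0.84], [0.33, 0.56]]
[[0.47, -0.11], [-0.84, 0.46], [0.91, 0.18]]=v @ [[0.53,0.74], [1.31,-0.12]]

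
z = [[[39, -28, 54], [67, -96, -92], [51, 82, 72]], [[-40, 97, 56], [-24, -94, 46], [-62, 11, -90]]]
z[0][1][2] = -92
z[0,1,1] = -96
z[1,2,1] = 11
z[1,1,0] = -24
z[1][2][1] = 11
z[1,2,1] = 11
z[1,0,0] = -40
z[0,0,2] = 54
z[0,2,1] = 82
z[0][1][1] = -96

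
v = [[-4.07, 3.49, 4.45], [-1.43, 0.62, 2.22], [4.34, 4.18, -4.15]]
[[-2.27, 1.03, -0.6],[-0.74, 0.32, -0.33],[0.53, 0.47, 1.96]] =v@[[0.23,0.03,0.26], [-0.23,0.19,0.17], [-0.12,0.11,-0.03]]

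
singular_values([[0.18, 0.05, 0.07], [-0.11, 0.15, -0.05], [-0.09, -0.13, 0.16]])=[0.25, 0.23, 0.11]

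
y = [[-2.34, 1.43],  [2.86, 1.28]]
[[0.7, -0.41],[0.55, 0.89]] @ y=[[-2.81, 0.48], [1.26, 1.93]]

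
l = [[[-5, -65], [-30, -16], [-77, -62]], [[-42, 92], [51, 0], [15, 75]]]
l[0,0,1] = -65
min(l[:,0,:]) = -65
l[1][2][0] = 15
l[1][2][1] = 75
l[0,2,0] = -77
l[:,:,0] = [[-5, -30, -77], [-42, 51, 15]]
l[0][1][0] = -30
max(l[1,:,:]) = 92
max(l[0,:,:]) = -5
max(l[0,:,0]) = -5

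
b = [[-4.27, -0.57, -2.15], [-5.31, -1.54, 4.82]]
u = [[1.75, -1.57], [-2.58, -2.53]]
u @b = [[0.86, 1.42, -11.33], [24.45, 5.37, -6.65]]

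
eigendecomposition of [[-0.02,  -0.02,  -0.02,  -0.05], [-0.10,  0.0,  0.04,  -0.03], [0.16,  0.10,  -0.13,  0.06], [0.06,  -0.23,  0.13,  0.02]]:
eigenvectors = [[(-0.09+0j), -0.26+0.28j, (-0.26-0.28j), (0.43+0j)], [-0.25+0.00j, -0.18-0.14j, (-0.18+0.14j), (0.4+0j)], [(0.76+0j), (0.02+0.16j), 0.02-0.16j, 0.61+0.00j], [-0.60+0.00j, 0.88+0.00j, (0.88-0j), (-0.53+0j)]]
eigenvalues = [(-0.23+0j), (0.05+0.08j), (0.05-0.08j), (-0.01+0j)]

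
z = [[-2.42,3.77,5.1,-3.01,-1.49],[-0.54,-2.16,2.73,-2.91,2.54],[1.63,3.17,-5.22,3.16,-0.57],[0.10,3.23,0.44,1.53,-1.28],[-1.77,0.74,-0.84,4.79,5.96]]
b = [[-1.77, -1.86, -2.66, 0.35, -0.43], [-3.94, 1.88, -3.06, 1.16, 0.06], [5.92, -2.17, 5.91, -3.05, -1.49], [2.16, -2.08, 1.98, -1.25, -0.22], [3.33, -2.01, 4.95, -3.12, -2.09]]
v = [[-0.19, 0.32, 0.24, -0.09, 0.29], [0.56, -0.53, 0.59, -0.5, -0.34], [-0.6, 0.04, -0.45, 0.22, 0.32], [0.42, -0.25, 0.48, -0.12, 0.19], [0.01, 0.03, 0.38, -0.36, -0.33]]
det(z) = 738.95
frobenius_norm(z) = 14.57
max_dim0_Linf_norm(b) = 5.92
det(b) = 6.37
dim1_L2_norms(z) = [7.57, 5.23, 7.09, 3.82, 7.93]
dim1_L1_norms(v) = [1.13, 2.52, 1.63, 1.46, 1.11]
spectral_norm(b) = 13.55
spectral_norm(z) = 10.44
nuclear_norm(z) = 27.09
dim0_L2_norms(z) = [3.46, 6.32, 7.85, 7.27, 6.79]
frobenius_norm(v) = 1.79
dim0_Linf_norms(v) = [0.6, 0.53, 0.59, 0.5, 0.34]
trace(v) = -1.62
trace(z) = -2.31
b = z @ v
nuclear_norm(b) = 19.46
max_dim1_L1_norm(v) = 2.52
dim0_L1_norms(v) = [1.78, 1.17, 2.14, 1.29, 1.47]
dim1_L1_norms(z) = [15.79, 10.88, 13.75, 6.58, 14.1]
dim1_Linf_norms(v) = [0.32, 0.59, 0.6, 0.48, 0.38]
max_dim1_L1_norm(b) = 18.54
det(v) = 0.01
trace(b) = 2.68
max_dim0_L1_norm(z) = 15.4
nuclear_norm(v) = 3.09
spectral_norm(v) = 1.57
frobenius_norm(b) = 14.08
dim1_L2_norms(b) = [3.74, 5.46, 9.28, 3.81, 7.33]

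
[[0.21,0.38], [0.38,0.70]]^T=[[0.21, 0.38], [0.38, 0.70]]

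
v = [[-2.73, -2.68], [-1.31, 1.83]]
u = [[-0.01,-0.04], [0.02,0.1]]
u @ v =[[0.08,-0.05], [-0.19,0.13]]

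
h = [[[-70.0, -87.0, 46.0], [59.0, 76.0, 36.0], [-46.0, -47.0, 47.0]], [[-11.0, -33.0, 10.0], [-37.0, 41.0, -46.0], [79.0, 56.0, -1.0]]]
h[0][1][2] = 36.0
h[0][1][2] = 36.0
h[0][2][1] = -47.0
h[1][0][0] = -11.0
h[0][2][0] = -46.0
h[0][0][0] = -70.0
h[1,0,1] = -33.0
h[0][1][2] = 36.0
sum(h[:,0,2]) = 56.0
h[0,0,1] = -87.0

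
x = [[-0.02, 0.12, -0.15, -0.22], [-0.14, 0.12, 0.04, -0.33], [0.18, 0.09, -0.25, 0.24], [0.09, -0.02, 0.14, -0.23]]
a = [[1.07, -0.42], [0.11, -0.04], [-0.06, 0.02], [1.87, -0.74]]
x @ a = [[-0.41, 0.16], [-0.76, 0.3], [0.67, -0.26], [-0.34, 0.14]]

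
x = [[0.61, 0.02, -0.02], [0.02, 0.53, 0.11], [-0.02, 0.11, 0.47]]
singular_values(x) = [0.62, 0.61, 0.38]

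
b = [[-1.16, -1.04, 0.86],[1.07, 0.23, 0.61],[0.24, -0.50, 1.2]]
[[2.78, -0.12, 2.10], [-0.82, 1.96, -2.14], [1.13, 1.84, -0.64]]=b@[[-0.64, 1.47, -1.62],[-1.64, -0.76, -0.58],[0.39, 0.92, -0.45]]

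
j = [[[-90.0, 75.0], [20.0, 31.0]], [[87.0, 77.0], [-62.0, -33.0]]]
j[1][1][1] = -33.0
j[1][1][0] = -62.0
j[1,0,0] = 87.0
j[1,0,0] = 87.0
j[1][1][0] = -62.0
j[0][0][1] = 75.0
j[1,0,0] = 87.0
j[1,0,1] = 77.0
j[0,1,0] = 20.0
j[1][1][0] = -62.0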